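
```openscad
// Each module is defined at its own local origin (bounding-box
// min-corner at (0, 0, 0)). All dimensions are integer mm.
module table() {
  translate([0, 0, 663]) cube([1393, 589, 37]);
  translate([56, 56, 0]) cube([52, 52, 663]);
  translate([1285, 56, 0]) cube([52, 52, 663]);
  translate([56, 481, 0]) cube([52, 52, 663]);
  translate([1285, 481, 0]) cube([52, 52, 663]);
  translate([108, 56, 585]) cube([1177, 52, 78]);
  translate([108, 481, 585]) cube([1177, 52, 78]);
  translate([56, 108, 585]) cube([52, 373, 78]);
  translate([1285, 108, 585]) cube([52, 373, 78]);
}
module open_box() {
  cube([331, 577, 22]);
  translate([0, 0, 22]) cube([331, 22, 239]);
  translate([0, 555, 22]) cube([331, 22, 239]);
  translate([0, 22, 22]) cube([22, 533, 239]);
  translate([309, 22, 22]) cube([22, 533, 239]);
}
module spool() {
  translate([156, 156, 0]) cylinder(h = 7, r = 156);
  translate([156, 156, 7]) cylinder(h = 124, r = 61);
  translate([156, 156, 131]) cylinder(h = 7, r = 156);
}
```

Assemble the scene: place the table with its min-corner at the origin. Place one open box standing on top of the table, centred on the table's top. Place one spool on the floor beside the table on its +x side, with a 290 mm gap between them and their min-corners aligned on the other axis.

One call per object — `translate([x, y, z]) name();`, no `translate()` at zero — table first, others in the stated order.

table();
translate([531, 6, 700]) open_box();
translate([1683, 0, 0]) spool();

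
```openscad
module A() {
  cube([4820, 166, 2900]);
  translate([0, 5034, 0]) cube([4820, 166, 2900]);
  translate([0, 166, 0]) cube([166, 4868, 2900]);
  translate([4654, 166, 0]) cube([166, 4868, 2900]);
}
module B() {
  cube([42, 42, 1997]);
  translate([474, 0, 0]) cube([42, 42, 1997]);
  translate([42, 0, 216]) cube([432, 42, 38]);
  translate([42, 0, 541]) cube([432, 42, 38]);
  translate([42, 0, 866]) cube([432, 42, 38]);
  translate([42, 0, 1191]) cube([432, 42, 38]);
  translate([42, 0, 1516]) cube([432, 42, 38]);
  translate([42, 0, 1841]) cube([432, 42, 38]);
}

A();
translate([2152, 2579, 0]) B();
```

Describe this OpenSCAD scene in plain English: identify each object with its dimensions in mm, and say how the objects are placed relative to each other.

A is the wall frame of a small rectangular building: four walls, each 2900 mm tall and 166 mm thick, enclosing a footprint 4820 mm (x) by 5200 mm (y) outside-to-outside, with no floor or roof. The front and back walls (the −y and +y sides) span the full width; the two side walls fit between them.

B is a straight ladder. Two 42×42 mm vertical rails, 1997 mm tall, stand 516 mm apart (outside-to-outside) with their front faces coplanar on the −y side. 6 rungs, each 42 mm deep and 38 mm tall, span between the inner faces of the rails, front faces flush with the rails. The lowest rung's underside is at z = 216 mm and rungs are spaced 325 mm apart (underside to underside).

The ladder sits inside the house frame, centred.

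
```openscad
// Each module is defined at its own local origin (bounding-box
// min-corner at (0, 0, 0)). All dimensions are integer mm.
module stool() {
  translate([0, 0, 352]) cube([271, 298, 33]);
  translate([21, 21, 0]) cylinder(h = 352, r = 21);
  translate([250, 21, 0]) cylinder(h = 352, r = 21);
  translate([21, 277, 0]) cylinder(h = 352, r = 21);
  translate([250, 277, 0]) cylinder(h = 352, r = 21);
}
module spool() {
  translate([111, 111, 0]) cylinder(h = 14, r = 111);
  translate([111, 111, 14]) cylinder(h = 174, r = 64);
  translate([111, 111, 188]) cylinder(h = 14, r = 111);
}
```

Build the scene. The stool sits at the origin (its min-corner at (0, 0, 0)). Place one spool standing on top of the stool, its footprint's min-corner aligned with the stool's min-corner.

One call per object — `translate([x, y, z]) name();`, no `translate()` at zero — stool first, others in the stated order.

stool();
translate([0, 0, 385]) spool();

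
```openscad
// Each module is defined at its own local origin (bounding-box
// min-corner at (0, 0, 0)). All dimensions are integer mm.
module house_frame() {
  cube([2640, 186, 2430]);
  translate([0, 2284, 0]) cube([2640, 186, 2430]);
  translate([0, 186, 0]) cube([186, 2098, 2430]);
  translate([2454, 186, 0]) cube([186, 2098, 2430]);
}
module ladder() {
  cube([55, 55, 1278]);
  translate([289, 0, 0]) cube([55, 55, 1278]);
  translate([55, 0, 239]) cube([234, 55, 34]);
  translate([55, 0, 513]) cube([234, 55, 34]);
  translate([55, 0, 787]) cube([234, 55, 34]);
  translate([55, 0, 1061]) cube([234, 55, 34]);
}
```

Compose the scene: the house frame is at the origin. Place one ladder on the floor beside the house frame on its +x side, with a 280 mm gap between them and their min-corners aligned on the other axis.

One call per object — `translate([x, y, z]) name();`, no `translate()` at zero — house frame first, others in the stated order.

house_frame();
translate([2920, 0, 0]) ladder();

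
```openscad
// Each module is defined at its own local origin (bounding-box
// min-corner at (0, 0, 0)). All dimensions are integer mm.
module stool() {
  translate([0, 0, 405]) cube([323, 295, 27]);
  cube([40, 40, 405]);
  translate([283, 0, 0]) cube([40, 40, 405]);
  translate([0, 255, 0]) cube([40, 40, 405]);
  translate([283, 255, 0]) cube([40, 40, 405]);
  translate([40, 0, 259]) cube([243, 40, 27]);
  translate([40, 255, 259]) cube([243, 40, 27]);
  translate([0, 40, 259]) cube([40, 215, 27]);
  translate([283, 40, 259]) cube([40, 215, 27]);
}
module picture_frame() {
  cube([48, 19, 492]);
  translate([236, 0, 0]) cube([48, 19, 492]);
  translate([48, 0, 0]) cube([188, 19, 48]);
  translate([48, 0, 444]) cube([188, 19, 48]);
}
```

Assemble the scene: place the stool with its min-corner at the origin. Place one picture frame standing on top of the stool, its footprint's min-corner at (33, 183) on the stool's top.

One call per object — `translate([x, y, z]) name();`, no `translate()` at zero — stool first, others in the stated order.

stool();
translate([33, 183, 432]) picture_frame();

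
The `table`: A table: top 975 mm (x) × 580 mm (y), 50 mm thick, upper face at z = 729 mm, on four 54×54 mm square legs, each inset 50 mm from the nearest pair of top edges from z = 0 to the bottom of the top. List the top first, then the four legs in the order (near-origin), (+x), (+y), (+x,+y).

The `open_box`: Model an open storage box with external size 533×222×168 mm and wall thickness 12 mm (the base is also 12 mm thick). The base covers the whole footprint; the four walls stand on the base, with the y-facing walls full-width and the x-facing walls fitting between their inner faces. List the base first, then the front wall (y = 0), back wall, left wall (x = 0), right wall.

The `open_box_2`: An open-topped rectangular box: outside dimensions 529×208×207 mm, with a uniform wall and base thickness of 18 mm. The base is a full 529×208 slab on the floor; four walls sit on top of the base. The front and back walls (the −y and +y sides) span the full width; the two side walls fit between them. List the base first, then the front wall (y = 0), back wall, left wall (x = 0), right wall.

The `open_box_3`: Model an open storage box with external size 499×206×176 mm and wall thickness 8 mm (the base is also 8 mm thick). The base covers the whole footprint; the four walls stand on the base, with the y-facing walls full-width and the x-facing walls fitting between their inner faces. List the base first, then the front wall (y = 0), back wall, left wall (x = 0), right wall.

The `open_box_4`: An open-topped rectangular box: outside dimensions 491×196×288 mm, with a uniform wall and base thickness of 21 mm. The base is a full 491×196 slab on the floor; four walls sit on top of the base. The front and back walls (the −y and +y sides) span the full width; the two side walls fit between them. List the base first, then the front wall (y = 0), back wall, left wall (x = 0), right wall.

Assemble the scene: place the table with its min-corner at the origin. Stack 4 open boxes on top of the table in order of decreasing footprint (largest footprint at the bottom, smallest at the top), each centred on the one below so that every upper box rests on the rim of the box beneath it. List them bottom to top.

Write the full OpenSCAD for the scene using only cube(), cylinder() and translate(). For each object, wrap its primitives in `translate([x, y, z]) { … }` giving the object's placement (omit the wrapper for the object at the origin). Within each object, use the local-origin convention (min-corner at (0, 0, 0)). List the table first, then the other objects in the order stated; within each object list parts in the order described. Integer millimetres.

translate([0, 0, 679]) cube([975, 580, 50]);
translate([50, 50, 0]) cube([54, 54, 679]);
translate([871, 50, 0]) cube([54, 54, 679]);
translate([50, 476, 0]) cube([54, 54, 679]);
translate([871, 476, 0]) cube([54, 54, 679]);
translate([221, 179, 729]) {
  cube([533, 222, 12]);
  translate([0, 0, 12]) cube([533, 12, 156]);
  translate([0, 210, 12]) cube([533, 12, 156]);
  translate([0, 12, 12]) cube([12, 198, 156]);
  translate([521, 12, 12]) cube([12, 198, 156]);
}
translate([223, 186, 897]) {
  cube([529, 208, 18]);
  translate([0, 0, 18]) cube([529, 18, 189]);
  translate([0, 190, 18]) cube([529, 18, 189]);
  translate([0, 18, 18]) cube([18, 172, 189]);
  translate([511, 18, 18]) cube([18, 172, 189]);
}
translate([238, 187, 1104]) {
  cube([499, 206, 8]);
  translate([0, 0, 8]) cube([499, 8, 168]);
  translate([0, 198, 8]) cube([499, 8, 168]);
  translate([0, 8, 8]) cube([8, 190, 168]);
  translate([491, 8, 8]) cube([8, 190, 168]);
}
translate([242, 192, 1280]) {
  cube([491, 196, 21]);
  translate([0, 0, 21]) cube([491, 21, 267]);
  translate([0, 175, 21]) cube([491, 21, 267]);
  translate([0, 21, 21]) cube([21, 154, 267]);
  translate([470, 21, 21]) cube([21, 154, 267]);
}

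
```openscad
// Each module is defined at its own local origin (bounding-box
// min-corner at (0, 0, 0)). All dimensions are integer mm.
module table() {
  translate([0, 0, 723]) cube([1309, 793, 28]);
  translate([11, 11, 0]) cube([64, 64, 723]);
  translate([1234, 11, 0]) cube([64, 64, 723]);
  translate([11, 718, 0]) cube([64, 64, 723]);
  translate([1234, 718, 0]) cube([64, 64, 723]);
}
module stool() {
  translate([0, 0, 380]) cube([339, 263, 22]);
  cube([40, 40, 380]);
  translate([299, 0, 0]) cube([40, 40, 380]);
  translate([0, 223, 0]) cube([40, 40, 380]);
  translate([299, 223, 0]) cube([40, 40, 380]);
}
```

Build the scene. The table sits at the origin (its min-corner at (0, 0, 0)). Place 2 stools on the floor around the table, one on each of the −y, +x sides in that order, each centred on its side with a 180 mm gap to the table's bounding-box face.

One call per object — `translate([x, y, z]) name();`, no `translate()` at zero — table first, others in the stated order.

table();
translate([485, -443, 0]) stool();
translate([1489, 265, 0]) stool();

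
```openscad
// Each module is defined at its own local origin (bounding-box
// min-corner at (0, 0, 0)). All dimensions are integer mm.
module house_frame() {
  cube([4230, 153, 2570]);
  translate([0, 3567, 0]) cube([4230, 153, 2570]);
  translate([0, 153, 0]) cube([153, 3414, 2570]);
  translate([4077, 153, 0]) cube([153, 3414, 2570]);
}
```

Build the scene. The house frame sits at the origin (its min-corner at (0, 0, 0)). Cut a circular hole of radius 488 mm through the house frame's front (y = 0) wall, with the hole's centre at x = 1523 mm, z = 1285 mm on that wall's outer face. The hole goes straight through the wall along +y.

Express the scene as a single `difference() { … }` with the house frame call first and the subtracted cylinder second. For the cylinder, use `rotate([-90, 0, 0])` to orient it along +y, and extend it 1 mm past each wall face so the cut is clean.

difference() {
  house_frame();
  translate([1523, -1, 1285]) rotate([-90, 0, 0]) cylinder(h = 155, r = 488);
}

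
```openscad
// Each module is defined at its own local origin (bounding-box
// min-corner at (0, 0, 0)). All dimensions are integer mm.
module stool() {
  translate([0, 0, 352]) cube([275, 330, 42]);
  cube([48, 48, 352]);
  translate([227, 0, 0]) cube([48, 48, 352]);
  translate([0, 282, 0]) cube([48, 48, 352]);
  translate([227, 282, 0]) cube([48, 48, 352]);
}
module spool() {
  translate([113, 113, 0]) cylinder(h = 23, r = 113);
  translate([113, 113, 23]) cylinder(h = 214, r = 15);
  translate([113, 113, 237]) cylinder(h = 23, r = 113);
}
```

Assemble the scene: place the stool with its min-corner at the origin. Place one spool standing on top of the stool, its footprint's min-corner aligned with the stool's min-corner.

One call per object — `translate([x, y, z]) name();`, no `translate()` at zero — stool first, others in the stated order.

stool();
translate([0, 0, 394]) spool();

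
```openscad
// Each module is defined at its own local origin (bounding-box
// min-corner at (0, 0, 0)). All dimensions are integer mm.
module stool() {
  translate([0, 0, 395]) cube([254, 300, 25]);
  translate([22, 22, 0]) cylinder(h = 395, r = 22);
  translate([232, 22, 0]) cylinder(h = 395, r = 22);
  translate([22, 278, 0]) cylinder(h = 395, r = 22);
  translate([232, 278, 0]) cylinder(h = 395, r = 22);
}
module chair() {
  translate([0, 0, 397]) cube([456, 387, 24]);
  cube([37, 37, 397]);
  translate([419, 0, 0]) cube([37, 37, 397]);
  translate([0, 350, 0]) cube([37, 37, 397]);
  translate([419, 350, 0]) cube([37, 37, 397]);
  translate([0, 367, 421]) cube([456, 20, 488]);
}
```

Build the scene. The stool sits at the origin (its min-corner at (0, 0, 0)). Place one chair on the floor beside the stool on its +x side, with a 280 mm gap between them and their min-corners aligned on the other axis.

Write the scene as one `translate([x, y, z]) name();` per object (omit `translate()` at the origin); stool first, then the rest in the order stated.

stool();
translate([534, 0, 0]) chair();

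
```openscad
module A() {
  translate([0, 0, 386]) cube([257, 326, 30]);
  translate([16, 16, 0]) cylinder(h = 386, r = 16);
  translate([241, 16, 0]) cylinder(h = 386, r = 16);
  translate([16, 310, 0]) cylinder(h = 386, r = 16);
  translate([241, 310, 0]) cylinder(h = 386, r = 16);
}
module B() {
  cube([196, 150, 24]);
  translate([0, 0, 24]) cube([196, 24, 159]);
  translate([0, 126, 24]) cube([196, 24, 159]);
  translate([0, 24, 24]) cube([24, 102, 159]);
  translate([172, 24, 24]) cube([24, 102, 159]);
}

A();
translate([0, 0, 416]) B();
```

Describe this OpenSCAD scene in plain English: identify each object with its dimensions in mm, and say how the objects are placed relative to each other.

A is a simple wooden stool: a rectangular seat 257 mm (x) by 326 mm (y), 30 mm thick, top face at z = 416 mm, on four round legs, each 32 mm in diameter. The legs rest on z = 0, each leg's axis is inset half a diameter from the nearest pair of seat edges (so the leg's bounding box is flush with the corner).

B is an open storage box with external size 196×150×183 mm and wall thickness 24 mm (the base is also 24 mm thick). The base covers the whole footprint; the four walls stand on the base, with the y-facing walls full-width and the x-facing walls fitting between their inner faces.

The open box is on top of the stool.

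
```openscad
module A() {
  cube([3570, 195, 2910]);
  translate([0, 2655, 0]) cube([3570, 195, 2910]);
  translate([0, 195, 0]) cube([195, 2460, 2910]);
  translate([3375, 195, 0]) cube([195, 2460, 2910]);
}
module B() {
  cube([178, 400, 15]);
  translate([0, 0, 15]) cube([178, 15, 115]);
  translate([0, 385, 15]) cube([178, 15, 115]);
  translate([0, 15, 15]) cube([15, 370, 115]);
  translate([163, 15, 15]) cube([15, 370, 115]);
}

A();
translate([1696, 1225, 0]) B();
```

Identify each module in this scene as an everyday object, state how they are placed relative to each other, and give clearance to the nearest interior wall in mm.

Clearances: x = 1501, y = 1030; minimum 1030 mm.

A is a house frame. B is an open box. The open box sits inside the house frame, centred. The clearance to the nearest interior wall is 1030 mm.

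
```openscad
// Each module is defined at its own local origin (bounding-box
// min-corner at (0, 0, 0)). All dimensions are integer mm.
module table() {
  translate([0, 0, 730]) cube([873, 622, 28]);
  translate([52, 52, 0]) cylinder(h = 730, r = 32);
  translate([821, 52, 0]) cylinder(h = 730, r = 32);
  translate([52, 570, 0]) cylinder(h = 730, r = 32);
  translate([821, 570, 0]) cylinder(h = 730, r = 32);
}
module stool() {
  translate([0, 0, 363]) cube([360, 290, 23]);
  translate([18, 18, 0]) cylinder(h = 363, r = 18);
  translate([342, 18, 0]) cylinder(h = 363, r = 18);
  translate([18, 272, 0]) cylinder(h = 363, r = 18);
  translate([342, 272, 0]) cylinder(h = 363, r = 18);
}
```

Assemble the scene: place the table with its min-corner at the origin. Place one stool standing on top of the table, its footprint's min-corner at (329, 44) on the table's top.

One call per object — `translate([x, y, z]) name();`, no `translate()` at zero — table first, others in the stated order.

table();
translate([329, 44, 758]) stool();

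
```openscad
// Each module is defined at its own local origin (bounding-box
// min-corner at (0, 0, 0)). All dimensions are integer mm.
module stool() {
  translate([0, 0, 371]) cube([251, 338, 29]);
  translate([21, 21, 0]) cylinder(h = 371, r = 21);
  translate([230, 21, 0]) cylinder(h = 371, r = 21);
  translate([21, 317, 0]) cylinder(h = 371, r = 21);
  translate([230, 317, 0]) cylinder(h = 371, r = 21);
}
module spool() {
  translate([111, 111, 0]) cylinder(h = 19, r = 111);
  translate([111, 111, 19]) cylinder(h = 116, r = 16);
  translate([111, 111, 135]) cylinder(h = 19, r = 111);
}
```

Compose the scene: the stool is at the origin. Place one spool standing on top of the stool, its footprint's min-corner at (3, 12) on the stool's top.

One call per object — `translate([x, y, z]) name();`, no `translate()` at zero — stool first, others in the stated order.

stool();
translate([3, 12, 400]) spool();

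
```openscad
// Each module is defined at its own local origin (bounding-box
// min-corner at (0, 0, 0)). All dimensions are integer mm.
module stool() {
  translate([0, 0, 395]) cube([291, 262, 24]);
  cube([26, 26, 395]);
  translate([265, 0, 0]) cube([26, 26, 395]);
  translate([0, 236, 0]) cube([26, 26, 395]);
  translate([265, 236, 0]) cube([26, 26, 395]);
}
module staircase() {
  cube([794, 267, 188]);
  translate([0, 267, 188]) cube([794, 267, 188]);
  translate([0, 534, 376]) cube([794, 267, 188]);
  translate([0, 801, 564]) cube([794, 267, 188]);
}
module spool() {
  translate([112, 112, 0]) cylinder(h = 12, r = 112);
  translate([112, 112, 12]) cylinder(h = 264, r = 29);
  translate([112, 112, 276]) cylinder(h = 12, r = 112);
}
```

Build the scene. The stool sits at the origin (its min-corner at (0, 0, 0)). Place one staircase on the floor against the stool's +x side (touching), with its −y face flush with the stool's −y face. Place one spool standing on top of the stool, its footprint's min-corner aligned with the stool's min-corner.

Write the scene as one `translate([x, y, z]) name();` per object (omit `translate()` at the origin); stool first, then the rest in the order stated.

stool();
translate([291, 0, 0]) staircase();
translate([0, 0, 419]) spool();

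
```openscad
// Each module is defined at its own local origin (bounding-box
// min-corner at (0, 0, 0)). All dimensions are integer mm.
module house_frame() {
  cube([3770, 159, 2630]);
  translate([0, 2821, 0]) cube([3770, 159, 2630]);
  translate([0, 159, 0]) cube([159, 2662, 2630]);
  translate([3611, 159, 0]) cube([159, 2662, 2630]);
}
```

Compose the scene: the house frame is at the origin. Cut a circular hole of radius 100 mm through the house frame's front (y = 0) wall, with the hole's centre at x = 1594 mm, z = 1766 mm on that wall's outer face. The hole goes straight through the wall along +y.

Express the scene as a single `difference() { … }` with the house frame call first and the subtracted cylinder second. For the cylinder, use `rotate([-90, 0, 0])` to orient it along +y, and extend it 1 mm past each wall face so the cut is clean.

difference() {
  house_frame();
  translate([1594, -1, 1766]) rotate([-90, 0, 0]) cylinder(h = 161, r = 100);
}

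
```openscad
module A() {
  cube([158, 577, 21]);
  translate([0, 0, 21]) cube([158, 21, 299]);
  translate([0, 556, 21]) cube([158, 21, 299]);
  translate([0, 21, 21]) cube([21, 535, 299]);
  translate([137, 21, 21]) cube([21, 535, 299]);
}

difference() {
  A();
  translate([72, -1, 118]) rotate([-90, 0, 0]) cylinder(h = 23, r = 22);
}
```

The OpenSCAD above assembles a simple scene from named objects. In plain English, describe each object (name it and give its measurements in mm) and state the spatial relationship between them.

A is an open-topped rectangular box: outside dimensions 158×577×320 mm, with a uniform wall and base thickness of 21 mm. The base is a full 158×577 slab on the floor; four walls sit on top of the base. The front and back walls (the −y and +y sides) span the full width; the two side walls fit between them.

The open box has a circular hole of radius 22 mm through its front wall, centred at (x = 72, z = 118).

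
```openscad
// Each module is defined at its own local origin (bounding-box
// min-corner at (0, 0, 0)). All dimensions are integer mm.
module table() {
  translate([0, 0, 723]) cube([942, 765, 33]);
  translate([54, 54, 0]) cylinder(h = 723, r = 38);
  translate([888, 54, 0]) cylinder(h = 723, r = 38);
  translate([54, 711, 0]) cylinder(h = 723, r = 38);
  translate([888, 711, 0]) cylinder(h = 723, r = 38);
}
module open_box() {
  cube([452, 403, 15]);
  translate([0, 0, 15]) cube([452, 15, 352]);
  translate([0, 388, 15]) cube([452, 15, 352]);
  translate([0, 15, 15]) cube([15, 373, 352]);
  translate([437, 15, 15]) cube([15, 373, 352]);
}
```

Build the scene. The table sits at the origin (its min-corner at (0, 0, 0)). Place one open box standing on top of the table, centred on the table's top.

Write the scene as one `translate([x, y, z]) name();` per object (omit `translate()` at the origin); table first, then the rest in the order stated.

table();
translate([245, 181, 756]) open_box();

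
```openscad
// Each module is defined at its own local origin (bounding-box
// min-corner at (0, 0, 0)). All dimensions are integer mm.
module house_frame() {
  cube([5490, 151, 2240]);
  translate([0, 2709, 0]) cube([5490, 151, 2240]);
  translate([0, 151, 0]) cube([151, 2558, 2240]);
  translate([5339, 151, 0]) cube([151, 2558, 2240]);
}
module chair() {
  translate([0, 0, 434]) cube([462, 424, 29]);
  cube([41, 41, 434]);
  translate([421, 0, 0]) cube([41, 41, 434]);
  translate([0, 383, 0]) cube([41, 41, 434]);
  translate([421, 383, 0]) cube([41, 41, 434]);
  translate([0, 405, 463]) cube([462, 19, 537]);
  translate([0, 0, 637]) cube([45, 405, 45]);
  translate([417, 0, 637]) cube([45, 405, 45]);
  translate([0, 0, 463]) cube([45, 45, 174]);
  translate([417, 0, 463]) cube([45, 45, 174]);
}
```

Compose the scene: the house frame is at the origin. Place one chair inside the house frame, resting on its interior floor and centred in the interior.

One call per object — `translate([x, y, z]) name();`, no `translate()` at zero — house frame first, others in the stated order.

house_frame();
translate([2514, 1218, 0]) chair();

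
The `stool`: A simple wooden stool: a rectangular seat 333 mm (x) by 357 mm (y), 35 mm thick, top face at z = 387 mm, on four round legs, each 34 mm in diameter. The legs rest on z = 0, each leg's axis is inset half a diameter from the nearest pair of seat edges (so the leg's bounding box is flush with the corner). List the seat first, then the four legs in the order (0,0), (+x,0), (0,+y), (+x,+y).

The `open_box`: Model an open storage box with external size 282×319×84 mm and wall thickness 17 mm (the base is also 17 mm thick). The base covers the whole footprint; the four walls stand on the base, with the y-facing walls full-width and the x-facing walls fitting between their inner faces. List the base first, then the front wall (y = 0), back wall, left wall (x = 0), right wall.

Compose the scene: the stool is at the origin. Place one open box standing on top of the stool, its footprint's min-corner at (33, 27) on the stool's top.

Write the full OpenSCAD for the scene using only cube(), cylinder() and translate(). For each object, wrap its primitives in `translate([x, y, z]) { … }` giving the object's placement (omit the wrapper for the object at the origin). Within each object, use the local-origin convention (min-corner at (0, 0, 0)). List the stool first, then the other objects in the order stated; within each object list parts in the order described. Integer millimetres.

translate([0, 0, 352]) cube([333, 357, 35]);
translate([17, 17, 0]) cylinder(h = 352, r = 17);
translate([316, 17, 0]) cylinder(h = 352, r = 17);
translate([17, 340, 0]) cylinder(h = 352, r = 17);
translate([316, 340, 0]) cylinder(h = 352, r = 17);
translate([33, 27, 387]) {
  cube([282, 319, 17]);
  translate([0, 0, 17]) cube([282, 17, 67]);
  translate([0, 302, 17]) cube([282, 17, 67]);
  translate([0, 17, 17]) cube([17, 285, 67]);
  translate([265, 17, 17]) cube([17, 285, 67]);
}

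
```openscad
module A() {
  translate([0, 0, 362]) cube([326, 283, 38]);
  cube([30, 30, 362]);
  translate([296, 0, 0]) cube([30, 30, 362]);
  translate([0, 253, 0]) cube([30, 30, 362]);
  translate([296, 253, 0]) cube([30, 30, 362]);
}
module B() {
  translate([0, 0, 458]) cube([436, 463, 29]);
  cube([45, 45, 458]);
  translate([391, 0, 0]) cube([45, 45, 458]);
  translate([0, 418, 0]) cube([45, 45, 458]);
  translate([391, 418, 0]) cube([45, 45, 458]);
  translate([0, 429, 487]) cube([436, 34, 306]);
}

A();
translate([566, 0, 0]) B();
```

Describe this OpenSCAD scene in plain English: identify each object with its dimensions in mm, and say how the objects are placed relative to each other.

A is a simple wooden stool: a rectangular seat 326 mm (x) by 283 mm (y), 38 mm thick, top face at z = 400 mm, on four square legs, each 30×30 mm in cross-section. The legs rest on z = 0, each flush with a corner of the seat.

B is a chair: 436×463 mm seat, 29 mm thick, top at z = 487 mm, on four 45 mm square corner legs flush with the seat edges. A 34 mm thick backrest slab spans the full seat width, extending 306 mm above the seat top, its back face flush with the seat's +y edge.

The chair is on the floor beside the stool on its +x side.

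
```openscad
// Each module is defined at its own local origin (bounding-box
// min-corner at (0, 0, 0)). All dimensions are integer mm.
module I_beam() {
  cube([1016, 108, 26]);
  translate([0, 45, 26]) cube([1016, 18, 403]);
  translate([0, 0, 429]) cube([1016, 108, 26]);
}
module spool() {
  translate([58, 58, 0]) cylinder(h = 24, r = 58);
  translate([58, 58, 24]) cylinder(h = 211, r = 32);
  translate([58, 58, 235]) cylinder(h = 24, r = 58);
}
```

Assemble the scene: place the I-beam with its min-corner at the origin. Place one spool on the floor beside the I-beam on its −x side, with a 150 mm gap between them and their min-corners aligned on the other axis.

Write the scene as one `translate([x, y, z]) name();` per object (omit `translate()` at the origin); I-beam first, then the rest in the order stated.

I_beam();
translate([-266, 0, 0]) spool();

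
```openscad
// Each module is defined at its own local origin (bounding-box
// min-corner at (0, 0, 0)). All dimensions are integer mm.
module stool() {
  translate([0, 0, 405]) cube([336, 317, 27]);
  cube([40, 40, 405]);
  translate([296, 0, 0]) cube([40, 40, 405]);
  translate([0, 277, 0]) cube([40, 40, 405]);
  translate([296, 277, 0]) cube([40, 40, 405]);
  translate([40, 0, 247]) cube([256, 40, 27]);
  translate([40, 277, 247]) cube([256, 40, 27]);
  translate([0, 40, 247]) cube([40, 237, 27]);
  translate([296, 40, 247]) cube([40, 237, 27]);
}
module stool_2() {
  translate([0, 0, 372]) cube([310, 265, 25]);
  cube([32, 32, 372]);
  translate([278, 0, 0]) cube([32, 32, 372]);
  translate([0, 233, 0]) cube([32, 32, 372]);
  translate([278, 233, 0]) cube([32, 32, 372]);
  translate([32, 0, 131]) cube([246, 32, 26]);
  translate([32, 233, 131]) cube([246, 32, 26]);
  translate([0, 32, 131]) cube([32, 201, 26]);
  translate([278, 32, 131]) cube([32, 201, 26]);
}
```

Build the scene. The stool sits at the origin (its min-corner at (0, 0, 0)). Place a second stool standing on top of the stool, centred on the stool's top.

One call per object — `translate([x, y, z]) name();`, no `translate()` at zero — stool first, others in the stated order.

stool();
translate([13, 26, 432]) stool_2();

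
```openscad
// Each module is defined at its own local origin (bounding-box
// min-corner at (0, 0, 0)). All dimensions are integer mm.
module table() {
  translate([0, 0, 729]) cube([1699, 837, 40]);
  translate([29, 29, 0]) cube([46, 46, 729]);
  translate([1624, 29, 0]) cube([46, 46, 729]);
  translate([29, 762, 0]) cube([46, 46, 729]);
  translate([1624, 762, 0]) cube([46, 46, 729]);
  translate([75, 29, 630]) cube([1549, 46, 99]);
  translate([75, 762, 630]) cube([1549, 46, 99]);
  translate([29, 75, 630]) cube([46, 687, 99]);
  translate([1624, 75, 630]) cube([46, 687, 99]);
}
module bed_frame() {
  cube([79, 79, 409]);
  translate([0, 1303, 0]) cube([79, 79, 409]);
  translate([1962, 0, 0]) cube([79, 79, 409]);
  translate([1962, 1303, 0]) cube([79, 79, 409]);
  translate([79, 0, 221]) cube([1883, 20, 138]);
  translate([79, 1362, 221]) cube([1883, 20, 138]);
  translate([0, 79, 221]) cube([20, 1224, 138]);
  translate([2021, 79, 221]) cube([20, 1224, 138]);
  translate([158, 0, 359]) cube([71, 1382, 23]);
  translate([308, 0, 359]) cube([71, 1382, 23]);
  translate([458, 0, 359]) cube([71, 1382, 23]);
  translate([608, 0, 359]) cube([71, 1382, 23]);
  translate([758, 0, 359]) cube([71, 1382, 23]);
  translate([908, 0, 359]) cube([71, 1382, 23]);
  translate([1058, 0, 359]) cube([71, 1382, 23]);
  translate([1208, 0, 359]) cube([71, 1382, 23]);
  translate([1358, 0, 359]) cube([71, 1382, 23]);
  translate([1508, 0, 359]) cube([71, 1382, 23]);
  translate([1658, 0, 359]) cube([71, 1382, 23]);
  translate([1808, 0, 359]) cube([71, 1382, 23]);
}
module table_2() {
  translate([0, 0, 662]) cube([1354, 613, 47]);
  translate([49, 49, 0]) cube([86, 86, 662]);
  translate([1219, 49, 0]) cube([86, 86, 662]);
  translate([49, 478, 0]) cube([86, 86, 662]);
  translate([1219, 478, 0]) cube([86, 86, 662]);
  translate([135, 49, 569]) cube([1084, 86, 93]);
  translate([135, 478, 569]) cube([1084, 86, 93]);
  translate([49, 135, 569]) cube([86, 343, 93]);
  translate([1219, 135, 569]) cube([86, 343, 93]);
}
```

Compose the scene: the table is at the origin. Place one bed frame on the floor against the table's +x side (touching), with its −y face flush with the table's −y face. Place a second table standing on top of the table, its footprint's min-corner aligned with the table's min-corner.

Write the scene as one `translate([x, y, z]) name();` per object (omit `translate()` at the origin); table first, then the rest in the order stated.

table();
translate([1699, 0, 0]) bed_frame();
translate([0, 0, 769]) table_2();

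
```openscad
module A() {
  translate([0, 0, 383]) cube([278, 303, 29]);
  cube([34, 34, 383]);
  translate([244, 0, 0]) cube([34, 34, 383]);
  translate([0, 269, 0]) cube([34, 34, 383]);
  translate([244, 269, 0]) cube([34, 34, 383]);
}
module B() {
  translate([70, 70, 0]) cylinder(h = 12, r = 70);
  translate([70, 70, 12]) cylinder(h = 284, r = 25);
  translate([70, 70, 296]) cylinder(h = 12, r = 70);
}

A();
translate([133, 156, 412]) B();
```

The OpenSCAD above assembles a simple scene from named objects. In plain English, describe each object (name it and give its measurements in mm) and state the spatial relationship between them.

A is a four-legged stool. The seat is a 278×303×29 mm slab whose top surface is at z = 412 mm; four square legs, each 34×34 mm in cross-section, run from the floor (z = 0) to the underside of the seat, each flush with a corner of the seat.

B is a spool: two coaxial disc flanges of radius 70 mm and thickness 12 mm, joined by a core cylinder of radius 25 mm and height 284 mm. The lower flange rests on z = 0 and the three cylinders share a vertical axis.

The spool is on top of the stool.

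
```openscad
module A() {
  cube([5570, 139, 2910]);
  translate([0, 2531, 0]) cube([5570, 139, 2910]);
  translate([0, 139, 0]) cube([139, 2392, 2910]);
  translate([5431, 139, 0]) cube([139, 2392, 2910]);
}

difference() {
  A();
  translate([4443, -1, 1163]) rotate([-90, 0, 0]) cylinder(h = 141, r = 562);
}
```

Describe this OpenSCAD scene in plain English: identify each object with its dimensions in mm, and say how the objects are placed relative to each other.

A is the wall frame of a small rectangular building: four walls, each 2910 mm tall and 139 mm thick, enclosing a footprint 5570 mm (x) by 2670 mm (y) outside-to-outside, with no floor or roof. The front and back walls (the −y and +y sides) span the full width; the two side walls fit between them.

The house frame has a circular hole of radius 562 mm through its front wall, centred at (x = 4443, z = 1163).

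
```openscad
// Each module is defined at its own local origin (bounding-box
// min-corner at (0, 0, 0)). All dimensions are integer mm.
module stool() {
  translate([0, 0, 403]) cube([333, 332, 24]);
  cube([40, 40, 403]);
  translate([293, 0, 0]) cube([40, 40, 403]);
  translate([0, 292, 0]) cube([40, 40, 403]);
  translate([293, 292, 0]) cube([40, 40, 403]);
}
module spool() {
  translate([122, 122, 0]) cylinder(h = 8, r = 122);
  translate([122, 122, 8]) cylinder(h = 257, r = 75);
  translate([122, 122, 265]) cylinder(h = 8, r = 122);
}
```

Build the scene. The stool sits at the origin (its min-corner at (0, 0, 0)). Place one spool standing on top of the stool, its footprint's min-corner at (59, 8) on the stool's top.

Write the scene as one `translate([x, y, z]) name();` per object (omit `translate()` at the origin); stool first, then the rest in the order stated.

stool();
translate([59, 8, 427]) spool();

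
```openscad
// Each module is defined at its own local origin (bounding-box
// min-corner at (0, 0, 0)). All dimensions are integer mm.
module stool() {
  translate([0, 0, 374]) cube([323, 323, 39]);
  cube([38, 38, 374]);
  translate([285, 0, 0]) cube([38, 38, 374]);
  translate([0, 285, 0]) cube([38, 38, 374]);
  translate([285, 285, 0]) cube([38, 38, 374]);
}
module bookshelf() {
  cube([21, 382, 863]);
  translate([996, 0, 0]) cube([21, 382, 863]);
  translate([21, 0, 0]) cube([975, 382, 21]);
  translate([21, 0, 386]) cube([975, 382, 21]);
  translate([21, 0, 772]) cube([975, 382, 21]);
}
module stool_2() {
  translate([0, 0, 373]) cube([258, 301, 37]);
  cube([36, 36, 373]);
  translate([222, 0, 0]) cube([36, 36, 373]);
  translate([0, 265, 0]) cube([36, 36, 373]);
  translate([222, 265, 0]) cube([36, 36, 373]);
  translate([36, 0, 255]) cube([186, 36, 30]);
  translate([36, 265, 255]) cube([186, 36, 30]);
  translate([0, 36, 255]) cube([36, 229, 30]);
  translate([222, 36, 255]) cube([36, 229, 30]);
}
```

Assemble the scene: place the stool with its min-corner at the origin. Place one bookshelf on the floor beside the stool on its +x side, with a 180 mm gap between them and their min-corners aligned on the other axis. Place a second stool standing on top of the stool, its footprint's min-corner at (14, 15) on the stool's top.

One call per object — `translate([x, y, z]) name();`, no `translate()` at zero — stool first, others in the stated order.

stool();
translate([503, 0, 0]) bookshelf();
translate([14, 15, 413]) stool_2();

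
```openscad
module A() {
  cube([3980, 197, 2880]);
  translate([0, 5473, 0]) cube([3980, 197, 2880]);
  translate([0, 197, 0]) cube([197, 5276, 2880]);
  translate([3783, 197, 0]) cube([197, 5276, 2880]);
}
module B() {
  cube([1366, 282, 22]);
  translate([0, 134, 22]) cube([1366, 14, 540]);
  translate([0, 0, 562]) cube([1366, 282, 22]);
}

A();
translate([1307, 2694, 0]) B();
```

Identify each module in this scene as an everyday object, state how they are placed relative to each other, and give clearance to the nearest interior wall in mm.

A is a house frame. B is an I-beam. The I-beam sits inside the house frame, centred. The clearance to the nearest interior wall is 1110 mm.

Clearances: x = 1110, y = 2497; minimum 1110 mm.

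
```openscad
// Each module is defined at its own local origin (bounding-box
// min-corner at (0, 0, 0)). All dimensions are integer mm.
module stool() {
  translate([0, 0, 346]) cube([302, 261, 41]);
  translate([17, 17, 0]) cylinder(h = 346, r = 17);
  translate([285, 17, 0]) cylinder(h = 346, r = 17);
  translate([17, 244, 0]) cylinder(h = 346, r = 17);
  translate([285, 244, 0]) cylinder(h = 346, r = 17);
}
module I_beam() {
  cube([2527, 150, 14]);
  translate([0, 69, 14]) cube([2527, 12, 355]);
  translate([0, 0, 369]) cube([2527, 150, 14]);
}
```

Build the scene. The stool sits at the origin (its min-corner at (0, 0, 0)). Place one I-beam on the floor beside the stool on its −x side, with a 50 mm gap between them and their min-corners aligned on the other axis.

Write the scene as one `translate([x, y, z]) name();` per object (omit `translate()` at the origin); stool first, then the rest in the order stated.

stool();
translate([-2577, 0, 0]) I_beam();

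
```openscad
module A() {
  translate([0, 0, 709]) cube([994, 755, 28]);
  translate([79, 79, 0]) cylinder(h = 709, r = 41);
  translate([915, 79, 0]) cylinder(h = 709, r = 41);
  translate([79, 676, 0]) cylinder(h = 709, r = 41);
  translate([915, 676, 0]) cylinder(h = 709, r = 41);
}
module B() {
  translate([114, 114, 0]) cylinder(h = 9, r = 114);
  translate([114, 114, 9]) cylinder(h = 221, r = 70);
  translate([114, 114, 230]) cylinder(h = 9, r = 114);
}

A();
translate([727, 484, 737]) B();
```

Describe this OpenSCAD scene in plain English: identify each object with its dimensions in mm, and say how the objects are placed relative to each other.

A is a table with a 994×755 mm rectangular top, 28 mm thick, top surface at z = 737 mm, supported by four round legs of 82 mm diameter, each leg's bounding box inset 38 mm from the nearest pair of top edges, running from the floor.

B is a spool: two coaxial disc flanges of radius 114 mm and thickness 9 mm, joined by a core cylinder of radius 70 mm and height 221 mm. The lower flange rests on z = 0 and the three cylinders share a vertical axis.

The spool is on top of the table.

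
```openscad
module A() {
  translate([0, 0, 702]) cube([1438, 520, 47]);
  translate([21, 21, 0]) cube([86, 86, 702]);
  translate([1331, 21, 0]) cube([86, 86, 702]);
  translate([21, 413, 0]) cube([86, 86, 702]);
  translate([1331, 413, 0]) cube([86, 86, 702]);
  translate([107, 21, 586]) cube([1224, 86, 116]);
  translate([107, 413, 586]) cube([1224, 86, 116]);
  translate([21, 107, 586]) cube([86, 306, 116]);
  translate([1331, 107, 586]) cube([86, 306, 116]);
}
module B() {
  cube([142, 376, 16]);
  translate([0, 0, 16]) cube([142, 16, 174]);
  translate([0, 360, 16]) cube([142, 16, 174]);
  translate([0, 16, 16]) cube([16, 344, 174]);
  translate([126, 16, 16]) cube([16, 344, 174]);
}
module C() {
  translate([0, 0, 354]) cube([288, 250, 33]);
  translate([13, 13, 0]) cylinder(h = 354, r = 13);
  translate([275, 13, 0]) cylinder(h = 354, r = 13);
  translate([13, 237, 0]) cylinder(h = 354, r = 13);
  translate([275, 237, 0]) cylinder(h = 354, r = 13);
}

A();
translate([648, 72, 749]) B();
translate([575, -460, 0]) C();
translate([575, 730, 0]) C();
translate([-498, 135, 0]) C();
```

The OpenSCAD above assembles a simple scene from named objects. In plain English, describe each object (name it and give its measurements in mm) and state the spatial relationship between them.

A is a rectangular dining table. The top is 1438×520×47 mm with its upper surface at z = 749 mm. It stands on four 86×86 mm square legs, each inset 21 mm from the nearest pair of top edges, running from the floor to the underside of the top. Four apron rails, 86 mm thick and 116 mm tall, run between adjacent legs with their top edges flush with the underside of the top and their outer faces flush with the legs' outer faces.

B is an open-topped rectangular box: outside dimensions 142×376×190 mm, with a uniform wall and base thickness of 16 mm. The base is a full 142×376 slab on the floor; four walls sit on top of the base. The front and back walls (the −y and +y sides) span the full width; the two side walls fit between them.

C is a four-legged stool. The seat is a 288×250×33 mm slab whose top surface is at z = 387 mm; four round legs, each 26 mm in diameter, run from the floor (z = 0) to the underside of the seat, each leg's axis is inset half a diameter from the nearest pair of seat edges (so the leg's bounding box is flush with the corner).

The open box is on top of the table, centred. Three stools sit around the table at the −y, +y, −x sides.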